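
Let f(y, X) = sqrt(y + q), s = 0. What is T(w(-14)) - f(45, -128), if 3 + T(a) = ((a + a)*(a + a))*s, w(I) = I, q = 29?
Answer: -3 - sqrt(74) ≈ -11.602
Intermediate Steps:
f(y, X) = sqrt(29 + y) (f(y, X) = sqrt(y + 29) = sqrt(29 + y))
T(a) = -3 (T(a) = -3 + ((a + a)*(a + a))*0 = -3 + ((2*a)*(2*a))*0 = -3 + (4*a**2)*0 = -3 + 0 = -3)
T(w(-14)) - f(45, -128) = -3 - sqrt(29 + 45) = -3 - sqrt(74)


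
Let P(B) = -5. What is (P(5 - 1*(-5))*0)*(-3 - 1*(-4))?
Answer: 0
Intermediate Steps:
(P(5 - 1*(-5))*0)*(-3 - 1*(-4)) = (-5*0)*(-3 - 1*(-4)) = 0*(-3 + 4) = 0*1 = 0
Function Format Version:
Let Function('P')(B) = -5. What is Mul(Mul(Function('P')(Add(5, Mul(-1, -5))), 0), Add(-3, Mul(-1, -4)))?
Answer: 0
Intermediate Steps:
Mul(Mul(Function('P')(Add(5, Mul(-1, -5))), 0), Add(-3, Mul(-1, -4))) = Mul(Mul(-5, 0), Add(-3, Mul(-1, -4))) = Mul(0, Add(-3, 4)) = Mul(0, 1) = 0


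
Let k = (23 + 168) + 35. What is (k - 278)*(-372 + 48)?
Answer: 16848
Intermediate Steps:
k = 226 (k = 191 + 35 = 226)
(k - 278)*(-372 + 48) = (226 - 278)*(-372 + 48) = -52*(-324) = 16848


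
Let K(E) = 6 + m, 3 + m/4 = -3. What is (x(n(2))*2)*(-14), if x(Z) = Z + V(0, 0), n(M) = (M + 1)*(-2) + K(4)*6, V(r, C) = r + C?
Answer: 3192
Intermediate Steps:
m = -24 (m = -12 + 4*(-3) = -12 - 12 = -24)
K(E) = -18 (K(E) = 6 - 24 = -18)
V(r, C) = C + r
n(M) = -110 - 2*M (n(M) = (M + 1)*(-2) - 18*6 = (1 + M)*(-2) - 108 = (-2 - 2*M) - 108 = -110 - 2*M)
x(Z) = Z (x(Z) = Z + (0 + 0) = Z + 0 = Z)
(x(n(2))*2)*(-14) = ((-110 - 2*2)*2)*(-14) = ((-110 - 4)*2)*(-14) = -114*2*(-14) = -228*(-14) = 3192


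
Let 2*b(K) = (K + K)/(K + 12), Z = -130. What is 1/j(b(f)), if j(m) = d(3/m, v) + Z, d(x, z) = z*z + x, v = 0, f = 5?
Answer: -5/599 ≈ -0.0083472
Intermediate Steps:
b(K) = K/(12 + K) (b(K) = ((K + K)/(K + 12))/2 = ((2*K)/(12 + K))/2 = (2*K/(12 + K))/2 = K/(12 + K))
d(x, z) = x + z² (d(x, z) = z² + x = x + z²)
j(m) = -130 + 3/m (j(m) = (3/m + 0²) - 130 = (3/m + 0) - 130 = 3/m - 130 = -130 + 3/m)
1/j(b(f)) = 1/(-130 + 3/((5/(12 + 5)))) = 1/(-130 + 3/((5/17))) = 1/(-130 + 3/((5*(1/17)))) = 1/(-130 + 3/(5/17)) = 1/(-130 + 3*(17/5)) = 1/(-130 + 51/5) = 1/(-599/5) = -5/599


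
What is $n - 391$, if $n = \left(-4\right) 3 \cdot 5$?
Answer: $-451$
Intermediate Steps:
$n = -60$ ($n = \left(-12\right) 5 = -60$)
$n - 391 = -60 - 391 = -451$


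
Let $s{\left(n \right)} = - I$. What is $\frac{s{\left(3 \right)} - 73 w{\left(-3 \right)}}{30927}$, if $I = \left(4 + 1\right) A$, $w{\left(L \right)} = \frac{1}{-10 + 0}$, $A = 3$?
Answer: $- \frac{77}{309270} \approx -0.00024897$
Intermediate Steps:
$w{\left(L \right)} = - \frac{1}{10}$ ($w{\left(L \right)} = \frac{1}{-10} = - \frac{1}{10}$)
$I = 15$ ($I = \left(4 + 1\right) 3 = 5 \cdot 3 = 15$)
$s{\left(n \right)} = -15$ ($s{\left(n \right)} = \left(-1\right) 15 = -15$)
$\frac{s{\left(3 \right)} - 73 w{\left(-3 \right)}}{30927} = \frac{-15 - - \frac{73}{10}}{30927} = \left(-15 + \frac{73}{10}\right) \frac{1}{30927} = \left(- \frac{77}{10}\right) \frac{1}{30927} = - \frac{77}{309270}$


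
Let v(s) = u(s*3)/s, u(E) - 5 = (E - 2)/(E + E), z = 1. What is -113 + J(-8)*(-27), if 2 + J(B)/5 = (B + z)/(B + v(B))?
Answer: 80593/1669 ≈ 48.288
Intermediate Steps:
u(E) = 5 + (-2 + E)/(2*E) (u(E) = 5 + (E - 2)/(E + E) = 5 + (-2 + E)/((2*E)) = 5 + (-2 + E)*(1/(2*E)) = 5 + (-2 + E)/(2*E))
v(s) = (11/2 - 1/(3*s))/s (v(s) = (11/2 - 1/(s*3))/s = (11/2 - 1/(3*s))/s)
J(B) = -10 + 5*(1 + B)/(B + (-2 + 33*B)/(6*B²)) (J(B) = -10 + 5*((B + 1)/(B + (-2 + 33*B)/(6*B²))) = -10 + 5*((1 + B)/(B + (-2 + 33*B)/(6*B²))) = -10 + 5*(1 + B)/(B + (-2 + 33*B)/(6*B²)))
-113 + J(-8)*(-27) = -113 + (10*(2 - 33*(-8) + 3*(-8)²*(1 - 1*(-8)))/(-2 + 6*(-8)³ + 33*(-8)))*(-27) = -113 + (10*(2 + 264 + 3*64*(1 + 8))/(-2 + 6*(-512) - 264))*(-27) = -113 + (10*(2 + 264 + 3*64*9)/(-2 - 3072 - 264))*(-27) = -113 + (10*(2 + 264 + 1728)/(-3338))*(-27) = -113 + (10*(-1/3338)*1994)*(-27) = -113 - 9970/1669*(-27) = -113 + 269190/1669 = 80593/1669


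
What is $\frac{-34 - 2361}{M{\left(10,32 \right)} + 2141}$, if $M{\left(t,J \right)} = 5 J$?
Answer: $- \frac{2395}{2301} \approx -1.0409$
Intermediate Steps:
$\frac{-34 - 2361}{M{\left(10,32 \right)} + 2141} = \frac{-34 - 2361}{5 \cdot 32 + 2141} = - \frac{2395}{160 + 2141} = - \frac{2395}{2301}$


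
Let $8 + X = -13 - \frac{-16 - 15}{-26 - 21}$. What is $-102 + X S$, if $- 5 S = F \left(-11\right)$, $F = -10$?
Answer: $\frac{17602}{47} \approx 374.51$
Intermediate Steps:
$S = -22$ ($S = - \frac{\left(-10\right) \left(-11\right)}{5} = \left(- \frac{1}{5}\right) 110 = -22$)
$X = - \frac{1018}{47}$ ($X = -8 - \left(13 + \frac{-16 - 15}{-26 - 21}\right) = -8 - \left(13 - \frac{31}{-47}\right) = -8 - \left(13 - - \frac{31}{47}\right) = -8 - \frac{642}{47} = - \frac{1018}{47} \approx -21.66$)
$-102 + X S = -102 - - \frac{22396}{47} = -102 + \frac{22396}{47} = \frac{17602}{47}$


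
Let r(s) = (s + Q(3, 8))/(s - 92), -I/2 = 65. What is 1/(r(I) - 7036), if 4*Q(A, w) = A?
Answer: -888/6247451 ≈ -0.00014214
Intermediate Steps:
I = -130 (I = -2*65 = -130)
Q(A, w) = A/4
r(s) = (3/4 + s)/(-92 + s) (r(s) = (s + (1/4)*3)/(s - 92) = (s + 3/4)/(-92 + s) = (3/4 + s)/(-92 + s))
1/(r(I) - 7036) = 1/((3/4 - 130)/(-92 - 130) - 7036) = 1/(-517/4/(-222) - 7036) = 1/(-1/222*(-517/4) - 7036) = 1/(517/888 - 7036) = 1/(-6247451/888) = -888/6247451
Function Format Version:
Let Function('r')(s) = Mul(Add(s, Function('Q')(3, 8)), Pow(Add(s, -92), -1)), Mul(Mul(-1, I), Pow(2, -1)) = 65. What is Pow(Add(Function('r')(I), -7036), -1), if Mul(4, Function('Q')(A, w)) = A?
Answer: Rational(-888, 6247451) ≈ -0.00014214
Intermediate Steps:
I = -130 (I = Mul(-2, 65) = -130)
Function('Q')(A, w) = Mul(Rational(1, 4), A)
Function('r')(s) = Mul(Pow(Add(-92, s), -1), Add(Rational(3, 4), s)) (Function('r')(s) = Mul(Add(s, Mul(Rational(1, 4), 3)), Pow(Add(s, -92), -1)) = Mul(Add(s, Rational(3, 4)), Pow(Add(-92, s), -1)) = Mul(Add(Rational(3, 4), s), Pow(Add(-92, s), -1)) = Mul(Pow(Add(-92, s), -1), Add(Rational(3, 4), s)))
Pow(Add(Function('r')(I), -7036), -1) = Pow(Add(Mul(Pow(Add(-92, -130), -1), Add(Rational(3, 4), -130)), -7036), -1) = Pow(Add(Mul(Pow(-222, -1), Rational(-517, 4)), -7036), -1) = Pow(Add(Mul(Rational(-1, 222), Rational(-517, 4)), -7036), -1) = Pow(Add(Rational(517, 888), -7036), -1) = Pow(Rational(-6247451, 888), -1) = Rational(-888, 6247451)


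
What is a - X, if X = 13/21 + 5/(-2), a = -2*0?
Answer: 79/42 ≈ 1.8810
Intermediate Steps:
a = 0
X = -79/42 (X = 13*(1/21) + 5*(-1/2) = 13/21 - 5/2 = -79/42 ≈ -1.8810)
a - X = 0 - 1*(-79/42) = 0 + 79/42 = 79/42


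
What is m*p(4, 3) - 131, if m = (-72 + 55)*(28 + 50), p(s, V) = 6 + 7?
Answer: -17369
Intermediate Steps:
p(s, V) = 13
m = -1326 (m = -17*78 = -1326)
m*p(4, 3) - 131 = -1326*13 - 131 = -17238 - 131 = -17369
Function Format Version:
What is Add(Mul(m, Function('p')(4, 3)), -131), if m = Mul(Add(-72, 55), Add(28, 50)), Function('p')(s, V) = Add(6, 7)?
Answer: -17369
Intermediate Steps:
Function('p')(s, V) = 13
m = -1326 (m = Mul(-17, 78) = -1326)
Add(Mul(m, Function('p')(4, 3)), -131) = Add(Mul(-1326, 13), -131) = Add(-17238, -131) = -17369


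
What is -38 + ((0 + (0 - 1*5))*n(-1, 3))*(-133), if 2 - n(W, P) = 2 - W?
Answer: -703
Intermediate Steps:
n(W, P) = W (n(W, P) = 2 - (2 - W) = 2 + (-2 + W) = W)
-38 + ((0 + (0 - 1*5))*n(-1, 3))*(-133) = -38 + ((0 + (0 - 1*5))*(-1))*(-133) = -38 + ((0 + (0 - 5))*(-1))*(-133) = -38 + ((0 - 5)*(-1))*(-133) = -38 - 5*(-1)*(-133) = -38 + 5*(-133) = -38 - 665 = -703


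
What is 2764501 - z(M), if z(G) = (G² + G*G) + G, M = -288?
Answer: 2598901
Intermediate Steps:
z(G) = G + 2*G² (z(G) = (G² + G²) + G = 2*G² + G = G + 2*G²)
2764501 - z(M) = 2764501 - (-288)*(1 + 2*(-288)) = 2764501 - (-288)*(1 - 576) = 2764501 - (-288)*(-575) = 2764501 - 1*165600 = 2764501 - 165600 = 2598901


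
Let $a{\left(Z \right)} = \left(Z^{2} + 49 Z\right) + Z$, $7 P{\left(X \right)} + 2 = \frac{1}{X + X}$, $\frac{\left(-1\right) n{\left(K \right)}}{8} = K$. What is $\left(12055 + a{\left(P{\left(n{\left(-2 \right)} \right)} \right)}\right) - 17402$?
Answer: $- \frac{5489647}{1024} \approx -5361.0$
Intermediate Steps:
$n{\left(K \right)} = - 8 K$
$P{\left(X \right)} = - \frac{2}{7} + \frac{1}{14 X}$ ($P{\left(X \right)} = - \frac{2}{7} + \frac{1}{7 \left(X + X\right)} = - \frac{2}{7} + \frac{1}{7 \cdot 2 X} = - \frac{2}{7} + \frac{\frac{1}{2} \frac{1}{X}}{7} = - \frac{2}{7} + \frac{1}{14 X}$)
$a{\left(Z \right)} = Z^{2} + 50 Z$
$\left(12055 + a{\left(P{\left(n{\left(-2 \right)} \right)} \right)}\right) - 17402 = \left(12055 + \frac{1 - 4 \left(\left(-8\right) \left(-2\right)\right)}{14 \left(\left(-8\right) \left(-2\right)\right)} \left(50 + \frac{1 - 4 \left(\left(-8\right) \left(-2\right)\right)}{14 \left(\left(-8\right) \left(-2\right)\right)}\right)\right) - 17402 = \left(12055 + \frac{1 - 64}{14 \cdot 16} \left(50 + \frac{1 - 64}{14 \cdot 16}\right)\right) - 17402 = \left(12055 + \frac{1}{14} \cdot \frac{1}{16} \left(1 - 64\right) \left(50 + \frac{1}{14} \cdot \frac{1}{16} \left(1 - 64\right)\right)\right) - 17402 = \left(12055 + \frac{1}{14} \cdot \frac{1}{16} \left(-63\right) \left(50 + \frac{1}{14} \cdot \frac{1}{16} \left(-63\right)\right)\right) - 17402 = \left(12055 - \frac{9 \left(50 - \frac{9}{32}\right)}{32}\right) - 17402 = \left(12055 - \frac{14319}{1024}\right) - 17402 = \frac{12330001}{1024} - 17402 = - \frac{5489647}{1024}$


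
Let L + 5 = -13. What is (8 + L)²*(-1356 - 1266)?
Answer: -262200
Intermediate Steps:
L = -18 (L = -5 - 13 = -18)
(8 + L)²*(-1356 - 1266) = (8 - 18)²*(-1356 - 1266) = (-10)²*(-2622) = 100*(-2622) = -262200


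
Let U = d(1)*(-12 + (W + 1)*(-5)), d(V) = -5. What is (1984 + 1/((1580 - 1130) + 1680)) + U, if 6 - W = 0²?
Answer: 4726471/2130 ≈ 2219.0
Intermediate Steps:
W = 6 (W = 6 - 1*0² = 6 - 1*0 = 6 + 0 = 6)
U = 235 (U = -5*(-12 + (6 + 1)*(-5)) = -5*(-12 + 7*(-5)) = -5*(-12 - 35) = -5*(-47) = 235)
(1984 + 1/((1580 - 1130) + 1680)) + U = (1984 + 1/((1580 - 1130) + 1680)) + 235 = (1984 + 1/(450 + 1680)) + 235 = (1984 + 1/2130) + 235 = 4225921/2130 + 235 = 4726471/2130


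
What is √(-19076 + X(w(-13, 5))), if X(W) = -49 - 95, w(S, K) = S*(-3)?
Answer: 62*I*√5 ≈ 138.64*I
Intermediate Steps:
w(S, K) = -3*S
X(W) = -144
√(-19076 + X(w(-13, 5))) = √(-19076 - 144) = √(-19220) = 62*I*√5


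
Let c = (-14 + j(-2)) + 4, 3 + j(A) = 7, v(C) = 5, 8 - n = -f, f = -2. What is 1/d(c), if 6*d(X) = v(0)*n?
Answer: ⅕ ≈ 0.20000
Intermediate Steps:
n = 6 (n = 8 - (-1)*(-2) = 8 - 1*2 = 8 - 2 = 6)
j(A) = 4 (j(A) = -3 + 7 = 4)
c = -6 (c = (-14 + 4) + 4 = -10 + 4 = -6)
d(X) = 5 (d(X) = (5*6)/6 = (⅙)*30 = 5)
1/d(c) = 1/5 = ⅕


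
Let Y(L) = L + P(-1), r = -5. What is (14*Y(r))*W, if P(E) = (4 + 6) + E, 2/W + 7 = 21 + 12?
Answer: 56/13 ≈ 4.3077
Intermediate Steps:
W = 1/13 (W = 2/(-7 + (21 + 12)) = 2/(-7 + 33) = 2/26 = 2*(1/26) = 1/13 ≈ 0.076923)
P(E) = 10 + E
Y(L) = 9 + L (Y(L) = L + (10 - 1) = L + 9 = 9 + L)
(14*Y(r))*W = (14*(9 - 5))*(1/13) = (14*4)*(1/13) = 56*(1/13) = 56/13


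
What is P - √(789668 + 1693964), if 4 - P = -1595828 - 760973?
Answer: 2356805 - 4*√155227 ≈ 2.3552e+6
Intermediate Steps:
P = 2356805 (P = 4 - (-1595828 - 760973) = 4 - 1*(-2356801) = 4 + 2356801 = 2356805)
P - √(789668 + 1693964) = 2356805 - √(789668 + 1693964) = 2356805 - √2483632 = 2356805 - 4*√155227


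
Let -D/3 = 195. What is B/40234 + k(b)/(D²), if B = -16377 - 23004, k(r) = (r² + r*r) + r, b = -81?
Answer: -159907051/169988650 ≈ -0.94069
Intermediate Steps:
D = -585 (D = -3*195 = -585)
k(r) = r + 2*r² (k(r) = (r² + r²) + r = 2*r² + r = r + 2*r²)
B = -39381
B/40234 + k(b)/(D²) = -39381/40234 + (-81*(1 + 2*(-81)))/((-585)²) = -39381*1/40234 - 81*(1 - 162)/342225 = -39381/40234 - 81*(-161)*(1/342225) = -39381/40234 + 13041*(1/342225) = -39381/40234 + 161/4225 = -159907051/169988650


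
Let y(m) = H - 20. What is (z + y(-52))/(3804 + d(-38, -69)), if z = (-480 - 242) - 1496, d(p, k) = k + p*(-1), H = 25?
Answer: -2213/3773 ≈ -0.58654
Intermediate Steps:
d(p, k) = k - p
y(m) = 5 (y(m) = 25 - 20 = 5)
z = -2218 (z = -722 - 1496 = -2218)
(z + y(-52))/(3804 + d(-38, -69)) = (-2218 + 5)/(3804 + (-69 - 1*(-38))) = -2213/(3804 + (-69 + 38)) = -2213/(3804 - 31) = -2213/3773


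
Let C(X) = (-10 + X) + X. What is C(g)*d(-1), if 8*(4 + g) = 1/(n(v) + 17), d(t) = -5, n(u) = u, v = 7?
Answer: 8635/96 ≈ 89.948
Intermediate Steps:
g = -767/192 (g = -4 + 1/(8*(7 + 17)) = -4 + (⅛)/24 = -4 + (⅛)*(1/24) = -4 + 1/192 = -767/192 ≈ -3.9948)
C(X) = -10 + 2*X
C(g)*d(-1) = (-10 + 2*(-767/192))*(-5) = (-10 - 767/96)*(-5) = -1727/96*(-5) = 8635/96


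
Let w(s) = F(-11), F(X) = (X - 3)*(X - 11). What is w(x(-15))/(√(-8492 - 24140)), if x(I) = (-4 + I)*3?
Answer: -77*I*√8158/4079 ≈ -1.705*I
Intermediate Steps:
x(I) = -12 + 3*I
F(X) = (-11 + X)*(-3 + X) (F(X) = (-3 + X)*(-11 + X) = (-11 + X)*(-3 + X))
w(s) = 308 (w(s) = 33 + (-11)² - 14*(-11) = 33 + 121 + 154 = 308)
w(x(-15))/(√(-8492 - 24140)) = 308/(√(-8492 - 24140)) = 308/(√(-32632)) = 308/((2*I*√8158)) = 308*(-I*√8158/16316) = -77*I*√8158/4079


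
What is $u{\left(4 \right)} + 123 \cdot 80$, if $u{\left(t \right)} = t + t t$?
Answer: $9860$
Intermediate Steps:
$u{\left(t \right)} = t + t^{2}$
$u{\left(4 \right)} + 123 \cdot 80 = 4 \left(1 + 4\right) + 123 \cdot 80 = 4 \cdot 5 + 9840 = 20 + 9840 = 9860$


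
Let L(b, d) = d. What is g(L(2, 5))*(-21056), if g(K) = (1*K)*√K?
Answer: -105280*√5 ≈ -2.3541e+5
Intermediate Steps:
g(K) = K^(3/2) (g(K) = K*√K = K^(3/2))
g(L(2, 5))*(-21056) = 5^(3/2)*(-21056) = (5*√5)*(-21056) = -105280*√5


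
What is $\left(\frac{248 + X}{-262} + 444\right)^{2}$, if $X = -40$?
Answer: $\frac{3370963600}{17161} \approx 1.9643 \cdot 10^{5}$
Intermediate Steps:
$\left(\frac{248 + X}{-262} + 444\right)^{2} = \left(\frac{248 - 40}{-262} + 444\right)^{2} = \left(208 \left(- \frac{1}{262}\right) + 444\right)^{2} = \left(- \frac{104}{131} + 444\right)^{2} = \left(\frac{58060}{131}\right)^{2} = \frac{3370963600}{17161}$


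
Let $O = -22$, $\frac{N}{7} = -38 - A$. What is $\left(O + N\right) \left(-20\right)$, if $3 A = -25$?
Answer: $\frac{13780}{3} \approx 4593.3$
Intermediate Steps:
$A = - \frac{25}{3}$ ($A = \frac{1}{3} \left(-25\right) = - \frac{25}{3} \approx -8.3333$)
$N = - \frac{623}{3}$ ($N = 7 \left(-38 - - \frac{25}{3}\right) = 7 \left(-38 + \frac{25}{3}\right) = 7 \left(- \frac{89}{3}\right) = - \frac{623}{3} \approx -207.67$)
$\left(O + N\right) \left(-20\right) = \left(-22 - \frac{623}{3}\right) \left(-20\right) = \left(- \frac{689}{3}\right) \left(-20\right) = \frac{13780}{3}$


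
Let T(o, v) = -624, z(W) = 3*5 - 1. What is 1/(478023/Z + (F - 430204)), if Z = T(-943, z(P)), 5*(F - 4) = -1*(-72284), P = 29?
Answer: -80/33320741 ≈ -2.4009e-6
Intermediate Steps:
F = 72304/5 (F = 4 + (-1*(-72284))/5 = 4 + (⅕)*72284 = 4 + 72284/5 = 72304/5 ≈ 14461.)
z(W) = 14 (z(W) = 15 - 1 = 14)
Z = -624
1/(478023/Z + (F - 430204)) = 1/(478023/(-624) + (72304/5 - 430204)) = 1/(478023*(-1/624) - 2078716/5) = 1/(-12257/16 - 2078716/5) = 1/(-33320741/80) = -80/33320741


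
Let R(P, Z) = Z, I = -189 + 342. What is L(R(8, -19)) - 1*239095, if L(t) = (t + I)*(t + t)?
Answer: -244187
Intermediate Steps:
I = 153
L(t) = 2*t*(153 + t) (L(t) = (t + 153)*(t + t) = (153 + t)*(2*t) = 2*t*(153 + t))
L(R(8, -19)) - 1*239095 = 2*(-19)*(153 - 19) - 1*239095 = 2*(-19)*134 - 239095 = -5092 - 239095 = -244187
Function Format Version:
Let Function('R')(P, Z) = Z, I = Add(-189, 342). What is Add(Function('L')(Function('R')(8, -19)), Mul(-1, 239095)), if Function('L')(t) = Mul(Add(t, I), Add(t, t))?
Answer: -244187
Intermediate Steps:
I = 153
Function('L')(t) = Mul(2, t, Add(153, t)) (Function('L')(t) = Mul(Add(t, 153), Add(t, t)) = Mul(Add(153, t), Mul(2, t)) = Mul(2, t, Add(153, t)))
Add(Function('L')(Function('R')(8, -19)), Mul(-1, 239095)) = Add(Mul(2, -19, Add(153, -19)), Mul(-1, 239095)) = Add(Mul(2, -19, 134), -239095) = Add(-5092, -239095) = -244187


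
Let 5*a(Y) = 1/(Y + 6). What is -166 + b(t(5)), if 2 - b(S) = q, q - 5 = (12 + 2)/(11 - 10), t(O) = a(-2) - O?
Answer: -183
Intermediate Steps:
a(Y) = 1/(5*(6 + Y)) (a(Y) = 1/(5*(Y + 6)) = 1/(5*(6 + Y)))
t(O) = 1/20 - O (t(O) = 1/(5*(6 - 2)) - O = (1/5)/4 - O = (1/5)*(1/4) - O = 1/20 - O)
q = 19 (q = 5 + (12 + 2)/(11 - 10) = 5 + 14/1 = 5 + 14*1 = 5 + 14 = 19)
b(S) = -17 (b(S) = 2 - 1*19 = 2 - 19 = -17)
-166 + b(t(5)) = -166 - 17 = -183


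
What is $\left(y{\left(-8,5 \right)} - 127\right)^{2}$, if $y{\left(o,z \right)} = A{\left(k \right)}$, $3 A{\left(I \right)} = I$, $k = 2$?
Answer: $\frac{143641}{9} \approx 15960.0$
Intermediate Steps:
$A{\left(I \right)} = \frac{I}{3}$
$y{\left(o,z \right)} = \frac{2}{3}$ ($y{\left(o,z \right)} = \frac{1}{3} \cdot 2 = \frac{2}{3}$)
$\left(y{\left(-8,5 \right)} - 127\right)^{2} = \left(\frac{2}{3} - 127\right)^{2} = \left(- \frac{379}{3}\right)^{2} = \frac{143641}{9}$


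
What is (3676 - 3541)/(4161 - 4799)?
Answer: -135/638 ≈ -0.21160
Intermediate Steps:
(3676 - 3541)/(4161 - 4799) = 135/(-638) = 135*(-1/638) = -135/638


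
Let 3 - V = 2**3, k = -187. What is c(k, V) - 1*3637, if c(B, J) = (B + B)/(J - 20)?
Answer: -90551/25 ≈ -3622.0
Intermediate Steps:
V = -5 (V = 3 - 1*2**3 = 3 - 1*8 = 3 - 8 = -5)
c(B, J) = 2*B/(-20 + J) (c(B, J) = (2*B)/(-20 + J) = 2*B/(-20 + J))
c(k, V) - 1*3637 = 2*(-187)/(-20 - 5) - 1*3637 = 2*(-187)/(-25) - 3637 = 2*(-187)*(-1/25) - 3637 = 374/25 - 3637 = -90551/25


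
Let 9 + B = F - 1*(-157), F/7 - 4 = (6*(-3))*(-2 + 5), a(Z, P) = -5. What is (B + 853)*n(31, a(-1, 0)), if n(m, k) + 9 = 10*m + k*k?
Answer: 212226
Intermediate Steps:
F = -350 (F = 28 + 7*((6*(-3))*(-2 + 5)) = 28 + 7*(-18*3) = 28 + 7*(-54) = 28 - 378 = -350)
n(m, k) = -9 + k**2 + 10*m (n(m, k) = -9 + (10*m + k*k) = -9 + (10*m + k**2) = -9 + (k**2 + 10*m) = -9 + k**2 + 10*m)
B = -202 (B = -9 + (-350 - 1*(-157)) = -9 + (-350 + 157) = -9 - 193 = -202)
(B + 853)*n(31, a(-1, 0)) = (-202 + 853)*(-9 + (-5)**2 + 10*31) = 651*(-9 + 25 + 310) = 651*326 = 212226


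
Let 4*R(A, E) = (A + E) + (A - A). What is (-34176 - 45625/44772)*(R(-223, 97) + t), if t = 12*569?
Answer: -6933216114907/29848 ≈ -2.3228e+8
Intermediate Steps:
t = 6828
R(A, E) = A/4 + E/4 (R(A, E) = ((A + E) + (A - A))/4 = ((A + E) + 0)/4 = (A + E)/4 = A/4 + E/4)
(-34176 - 45625/44772)*(R(-223, 97) + t) = (-34176 - 45625/44772)*(((¼)*(-223) + (¼)*97) + 6828) = (-34176 - 45625*1/44772)*((-223/4 + 97/4) + 6828) = (-34176 - 45625/44772)*(-63/2 + 6828) = -1530173497/44772*13593/2 = -6933216114907/29848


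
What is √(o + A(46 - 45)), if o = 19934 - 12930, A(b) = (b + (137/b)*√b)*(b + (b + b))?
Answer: √7418 ≈ 86.128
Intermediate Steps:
A(b) = 3*b*(b + 137/√b) (A(b) = (b + 137/√b)*(b + 2*b) = (b + 137/√b)*(3*b) = 3*b*(b + 137/√b))
o = 7004
√(o + A(46 - 45)) = √(7004 + (3*(46 - 45)² + 411*√(46 - 45))) = √(7004 + (3*1² + 411*√1)) = √(7004 + (3*1 + 411*1)) = √(7004 + (3 + 411)) = √(7004 + 414) = √7418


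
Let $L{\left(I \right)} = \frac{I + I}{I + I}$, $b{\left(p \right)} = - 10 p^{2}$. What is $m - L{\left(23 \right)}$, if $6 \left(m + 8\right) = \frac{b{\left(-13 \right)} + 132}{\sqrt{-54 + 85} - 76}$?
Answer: $- \frac{95911}{17235} + \frac{779 \sqrt{31}}{17235} \approx -5.3132$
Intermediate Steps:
$L{\left(I \right)} = 1$ ($L{\left(I \right)} = \frac{2 I}{2 I} = 2 I \frac{1}{2 I} = 1$)
$m = -8 - \frac{779}{3 \left(-76 + \sqrt{31}\right)}$ ($m = -8 + \frac{\left(- 10 \left(-13\right)^{2} + 132\right) \frac{1}{\sqrt{-54 + 85} - 76}}{6} = -8 + \frac{\left(\left(-10\right) 169 + 132\right) \frac{1}{\sqrt{31} - 76}}{6} = -8 + \frac{\left(-1690 + 132\right) \frac{1}{-76 + \sqrt{31}}}{6} = -8 + \frac{\left(-1558\right) \frac{1}{-76 + \sqrt{31}}}{6} = -8 - \frac{779}{3 \left(-76 + \sqrt{31}\right)} \approx -4.3132$)
$m - L{\left(23 \right)} = \left(- \frac{78676}{17235} + \frac{779 \sqrt{31}}{17235}\right) - 1 = - \frac{95911}{17235} + \frac{779 \sqrt{31}}{17235}$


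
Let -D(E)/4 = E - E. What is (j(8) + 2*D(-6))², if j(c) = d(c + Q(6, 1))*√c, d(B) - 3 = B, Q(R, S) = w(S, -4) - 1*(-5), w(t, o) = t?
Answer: 2312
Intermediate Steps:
D(E) = 0 (D(E) = -4*(E - E) = -4*0 = 0)
Q(R, S) = 5 + S (Q(R, S) = S - 1*(-5) = S + 5 = 5 + S)
d(B) = 3 + B
j(c) = √c*(9 + c) (j(c) = (3 + (c + (5 + 1)))*√c = (3 + (c + 6))*√c = (3 + (6 + c))*√c = (9 + c)*√c = √c*(9 + c))
(j(8) + 2*D(-6))² = (√8*(9 + 8) + 2*0)² = ((2*√2)*17 + 0)² = (34*√2 + 0)² = (34*√2)² = 2312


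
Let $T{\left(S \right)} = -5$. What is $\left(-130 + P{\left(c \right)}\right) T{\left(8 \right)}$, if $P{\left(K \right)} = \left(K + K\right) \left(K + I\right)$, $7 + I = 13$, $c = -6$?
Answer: $650$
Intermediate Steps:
$I = 6$ ($I = -7 + 13 = 6$)
$P{\left(K \right)} = 2 K \left(6 + K\right)$ ($P{\left(K \right)} = \left(K + K\right) \left(K + 6\right) = 2 K \left(6 + K\right)$)
$\left(-130 + P{\left(c \right)}\right) T{\left(8 \right)} = \left(-130 + 2 \left(-6\right) \left(6 - 6\right)\right) \left(-5\right) = \left(-130 + 2 \left(-6\right) 0\right) \left(-5\right) = \left(-130 + 0\right) \left(-5\right) = \left(-130\right) \left(-5\right) = 650$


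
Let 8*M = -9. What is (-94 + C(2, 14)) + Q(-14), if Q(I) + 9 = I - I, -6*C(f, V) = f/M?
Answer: -2773/27 ≈ -102.70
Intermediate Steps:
M = -9/8 (M = (⅛)*(-9) = -9/8 ≈ -1.1250)
C(f, V) = 4*f/27 (C(f, V) = -f/(6*(-9/8)) = -f*(-8)/(6*9) = -(-4)*f/27 = 4*f/27)
Q(I) = -9 (Q(I) = -9 + (I - I) = -9 + 0 = -9)
(-94 + C(2, 14)) + Q(-14) = (-94 + (4/27)*2) - 9 = (-94 + 8/27) - 9 = -2530/27 - 9 = -2773/27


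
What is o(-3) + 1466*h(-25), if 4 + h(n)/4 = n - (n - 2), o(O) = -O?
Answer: -11725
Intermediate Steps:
h(n) = -8 (h(n) = -16 + 4*(n - (n - 2)) = -16 + 4*(n - (-2 + n)) = -16 + 4*(n + (2 - n)) = -16 + 4*2 = -16 + 8 = -8)
o(-3) + 1466*h(-25) = -1*(-3) + 1466*(-8) = 3 - 11728 = -11725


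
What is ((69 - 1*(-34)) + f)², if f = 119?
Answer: 49284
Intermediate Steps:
((69 - 1*(-34)) + f)² = ((69 - 1*(-34)) + 119)² = ((69 + 34) + 119)² = (103 + 119)² = 222² = 49284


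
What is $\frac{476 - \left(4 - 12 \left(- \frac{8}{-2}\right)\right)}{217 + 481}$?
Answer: $\frac{260}{349} \approx 0.74499$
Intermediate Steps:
$\frac{476 - \left(4 - 12 \left(- \frac{8}{-2}\right)\right)}{217 + 481} = \frac{476 - \left(4 - 12 \left(\left(-8\right) \left(- \frac{1}{2}\right)\right)\right)}{698} = \left(476 + \left(-4 + 12 \cdot 4\right)\right) \frac{1}{698} = \left(476 + \left(-4 + 48\right)\right) \frac{1}{698} = \left(476 + 44\right) \frac{1}{698} = 520 \cdot \frac{1}{698} = \frac{260}{349}$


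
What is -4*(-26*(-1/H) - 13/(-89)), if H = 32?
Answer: -1365/356 ≈ -3.8343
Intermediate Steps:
-4*(-26*(-1/H) - 13/(-89)) = -4*(-26/(32*(-1)) - 13/(-89)) = -4*(-26/(-32) - 13*(-1/89)) = -4*(-26*(-1/32) + 13/89) = -4*(13/16 + 13/89) = -4*1365/1424 = -1365/356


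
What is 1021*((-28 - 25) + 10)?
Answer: -43903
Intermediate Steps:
1021*((-28 - 25) + 10) = 1021*(-53 + 10) = 1021*(-43) = -43903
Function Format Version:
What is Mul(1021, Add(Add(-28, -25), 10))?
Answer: -43903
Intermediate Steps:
Mul(1021, Add(Add(-28, -25), 10)) = Mul(1021, Add(-53, 10)) = Mul(1021, -43) = -43903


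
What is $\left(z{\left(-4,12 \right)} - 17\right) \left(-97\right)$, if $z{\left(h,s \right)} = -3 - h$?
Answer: $1552$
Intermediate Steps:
$\left(z{\left(-4,12 \right)} - 17\right) \left(-97\right) = \left(\left(-3 - -4\right) - 17\right) \left(-97\right) = \left(\left(-3 + 4\right) - 17\right) \left(-97\right) = \left(1 - 17\right) \left(-97\right) = \left(-16\right) \left(-97\right) = 1552$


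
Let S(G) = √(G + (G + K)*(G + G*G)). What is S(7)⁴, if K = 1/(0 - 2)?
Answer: 137641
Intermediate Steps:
K = -½ (K = 1/(-2) = -½ ≈ -0.50000)
S(G) = √(G + (-½ + G)*(G + G²)) (S(G) = √(G + (G - ½)*(G + G*G)) = √(G + (-½ + G)*(G + G²)))
S(7)⁴ = (√2*√(7*(1 + 7 + 2*7²))/2)⁴ = (√2*√(7*(1 + 7 + 2*49))/2)⁴ = (√2*√(7*(1 + 7 + 98))/2)⁴ = (√2*√(7*106)/2)⁴ = (√2*√742/2)⁴ = (√371)⁴ = 137641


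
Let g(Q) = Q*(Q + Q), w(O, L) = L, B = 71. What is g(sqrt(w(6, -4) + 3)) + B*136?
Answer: 9654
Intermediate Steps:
g(Q) = 2*Q**2 (g(Q) = Q*(2*Q) = 2*Q**2)
g(sqrt(w(6, -4) + 3)) + B*136 = 2*(sqrt(-4 + 3))**2 + 71*136 = 2*(sqrt(-1))**2 + 9656 = 2*I**2 + 9656 = 2*(-1) + 9656 = -2 + 9656 = 9654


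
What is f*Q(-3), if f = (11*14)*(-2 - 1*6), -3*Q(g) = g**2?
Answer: 3696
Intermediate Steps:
Q(g) = -g**2/3
f = -1232 (f = 154*(-2 - 6) = 154*(-8) = -1232)
f*Q(-3) = -(-1232)*(-3)**2/3 = -(-1232)*9/3 = -1232*(-3) = 3696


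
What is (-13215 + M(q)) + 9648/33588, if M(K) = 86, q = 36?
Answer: -12249089/933 ≈ -13129.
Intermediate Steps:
(-13215 + M(q)) + 9648/33588 = (-13215 + 86) + 9648/33588 = -13129 + 9648*(1/33588) = -13129 + 268/933 = -12249089/933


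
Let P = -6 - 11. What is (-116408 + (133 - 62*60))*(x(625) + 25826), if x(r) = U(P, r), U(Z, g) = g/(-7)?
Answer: -21617939215/7 ≈ -3.0883e+9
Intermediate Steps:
P = -17
U(Z, g) = -g/7 (U(Z, g) = g*(-⅐) = -g/7)
x(r) = -r/7
(-116408 + (133 - 62*60))*(x(625) + 25826) = (-116408 + (133 - 62*60))*(-⅐*625 + 25826) = (-116408 + (133 - 3720))*(-625/7 + 25826) = (-116408 - 3587)*(180157/7) = -119995*180157/7 = -21617939215/7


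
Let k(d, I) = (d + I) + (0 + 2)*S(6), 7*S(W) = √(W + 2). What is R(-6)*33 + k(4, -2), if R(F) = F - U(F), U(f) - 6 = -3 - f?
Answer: -493 + 4*√2/7 ≈ -492.19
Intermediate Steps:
U(f) = 3 - f (U(f) = 6 + (-3 - f) = 3 - f)
S(W) = √(2 + W)/7 (S(W) = √(W + 2)/7 = √(2 + W)/7)
R(F) = -3 + 2*F (R(F) = F - (3 - F) = F + (-3 + F) = -3 + 2*F)
k(d, I) = I + d + 4*√2/7 (k(d, I) = (d + I) + (0 + 2)*(√(2 + 6)/7) = (I + d) + 2*(√8/7) = (I + d) + 2*((2*√2)/7) = (I + d) + 2*(2*√2/7) = (I + d) + 4*√2/7 = I + d + 4*√2/7)
R(-6)*33 + k(4, -2) = (-3 + 2*(-6))*33 + (-2 + 4 + 4*√2/7) = (-3 - 12)*33 + (2 + 4*√2/7) = -15*33 + (2 + 4*√2/7) = -495 + (2 + 4*√2/7) = -493 + 4*√2/7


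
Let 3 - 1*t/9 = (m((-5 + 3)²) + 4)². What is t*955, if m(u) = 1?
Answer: -189090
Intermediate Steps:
t = -198 (t = 27 - 9*(1 + 4)² = 27 - 9*5² = 27 - 9*25 = 27 - 225 = -198)
t*955 = -198*955 = -189090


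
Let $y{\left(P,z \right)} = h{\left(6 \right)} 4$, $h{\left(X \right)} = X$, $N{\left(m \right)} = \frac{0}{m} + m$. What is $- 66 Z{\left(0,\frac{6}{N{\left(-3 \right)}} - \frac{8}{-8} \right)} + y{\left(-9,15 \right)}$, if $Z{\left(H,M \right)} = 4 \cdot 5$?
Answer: $-1296$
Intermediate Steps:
$N{\left(m \right)} = m$ ($N{\left(m \right)} = 0 + m = m$)
$Z{\left(H,M \right)} = 20$
$y{\left(P,z \right)} = 24$ ($y{\left(P,z \right)} = 6 \cdot 4 = 24$)
$- 66 Z{\left(0,\frac{6}{N{\left(-3 \right)}} - \frac{8}{-8} \right)} + y{\left(-9,15 \right)} = \left(-66\right) 20 + 24 = -1320 + 24 = -1296$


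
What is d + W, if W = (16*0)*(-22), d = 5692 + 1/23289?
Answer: 132560989/23289 ≈ 5692.0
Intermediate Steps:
d = 132560989/23289 (d = 5692 + 1/23289 = 132560989/23289 ≈ 5692.0)
W = 0 (W = 0*(-22) = 0)
d + W = 132560989/23289 + 0 = 132560989/23289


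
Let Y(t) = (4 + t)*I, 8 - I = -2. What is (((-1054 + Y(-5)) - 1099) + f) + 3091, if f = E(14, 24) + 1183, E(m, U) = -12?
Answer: 2099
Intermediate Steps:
I = 10 (I = 8 - 1*(-2) = 8 + 2 = 10)
f = 1171 (f = -12 + 1183 = 1171)
Y(t) = 40 + 10*t (Y(t) = (4 + t)*10 = 40 + 10*t)
(((-1054 + Y(-5)) - 1099) + f) + 3091 = (((-1054 + (40 + 10*(-5))) - 1099) + 1171) + 3091 = (((-1054 + (40 - 50)) - 1099) + 1171) + 3091 = (((-1054 - 10) - 1099) + 1171) + 3091 = ((-1064 - 1099) + 1171) + 3091 = (-2163 + 1171) + 3091 = -992 + 3091 = 2099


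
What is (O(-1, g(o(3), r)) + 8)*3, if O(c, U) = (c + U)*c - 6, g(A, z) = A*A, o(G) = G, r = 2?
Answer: -18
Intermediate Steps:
g(A, z) = A**2
O(c, U) = -6 + c*(U + c) (O(c, U) = (U + c)*c - 6 = c*(U + c) - 6 = -6 + c*(U + c))
(O(-1, g(o(3), r)) + 8)*3 = ((-6 + (-1)**2 + 3**2*(-1)) + 8)*3 = ((-6 + 1 + 9*(-1)) + 8)*3 = ((-6 + 1 - 9) + 8)*3 = (-14 + 8)*3 = -6*3 = -18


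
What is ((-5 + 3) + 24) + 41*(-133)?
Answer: -5431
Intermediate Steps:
((-5 + 3) + 24) + 41*(-133) = (-2 + 24) - 5453 = 22 - 5453 = -5431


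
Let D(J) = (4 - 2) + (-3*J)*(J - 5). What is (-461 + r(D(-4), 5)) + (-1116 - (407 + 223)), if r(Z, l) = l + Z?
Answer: -2308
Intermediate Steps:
D(J) = 2 - 3*J*(-5 + J) (D(J) = 2 + (-3*J)*(-5 + J) = 2 - 3*J*(-5 + J))
r(Z, l) = Z + l
(-461 + r(D(-4), 5)) + (-1116 - (407 + 223)) = (-461 + ((2 - 3*(-4)² + 15*(-4)) + 5)) + (-1116 - (407 + 223)) = (-461 + ((2 - 3*16 - 60) + 5)) + (-1116 - 1*630) = (-461 + ((2 - 48 - 60) + 5)) + (-1116 - 630) = (-461 + (-106 + 5)) - 1746 = (-461 - 101) - 1746 = -562 - 1746 = -2308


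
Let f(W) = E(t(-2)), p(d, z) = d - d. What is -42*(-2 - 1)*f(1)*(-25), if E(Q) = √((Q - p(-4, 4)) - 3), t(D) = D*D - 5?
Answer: -6300*I ≈ -6300.0*I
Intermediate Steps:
t(D) = -5 + D² (t(D) = D² - 5 = -5 + D²)
p(d, z) = 0
E(Q) = √(-3 + Q) (E(Q) = √((Q - 1*0) - 3) = √((Q + 0) - 3) = √(Q - 3) = √(-3 + Q))
f(W) = 2*I (f(W) = √(-3 + (-5 + (-2)²)) = √(-3 + (-5 + 4)) = √(-3 - 1) = √(-4) = 2*I)
-42*(-2 - 1)*f(1)*(-25) = -42*(-2 - 1)*2*I*(-25) = -(-126)*2*I*(-25) = -(-252)*I*(-25) = (252*I)*(-25) = -6300*I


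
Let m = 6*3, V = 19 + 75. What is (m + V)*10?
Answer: 1120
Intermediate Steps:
V = 94
m = 18
(m + V)*10 = (18 + 94)*10 = 112*10 = 1120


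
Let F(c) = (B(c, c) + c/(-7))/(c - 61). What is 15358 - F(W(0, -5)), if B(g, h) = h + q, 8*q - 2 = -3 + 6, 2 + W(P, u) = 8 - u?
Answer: 43002963/2800 ≈ 15358.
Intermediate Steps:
W(P, u) = 6 - u (W(P, u) = -2 + (8 - u) = 6 - u)
q = 5/8 (q = ¼ + (-3 + 6)/8 = ¼ + (⅛)*3 = ¼ + 3/8 = 5/8 ≈ 0.62500)
B(g, h) = 5/8 + h (B(g, h) = h + 5/8 = 5/8 + h)
F(c) = (5/8 + 6*c/7)/(-61 + c) (F(c) = ((5/8 + c) + c/(-7))/(c - 61) = ((5/8 + c) + c*(-⅐))/(-61 + c) = ((5/8 + c) - c/7)/(-61 + c) = (5/8 + 6*c/7)/(-61 + c))
15358 - F(W(0, -5)) = 15358 - (35 + 48*(6 - 1*(-5)))/(56*(-61 + (6 - 1*(-5)))) = 15358 - (35 + 48*(6 + 5))/(56*(-61 + (6 + 5))) = 15358 - (35 + 48*11)/(56*(-61 + 11)) = 15358 - (35 + 528)/(56*(-50)) = 15358 - (-1)*563/(56*50) = 15358 - 1*(-563/2800) = 15358 + 563/2800 = 43002963/2800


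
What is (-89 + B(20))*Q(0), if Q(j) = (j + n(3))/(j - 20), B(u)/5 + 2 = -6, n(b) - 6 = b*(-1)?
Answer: 387/20 ≈ 19.350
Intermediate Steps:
n(b) = 6 - b (n(b) = 6 + b*(-1) = 6 - b)
B(u) = -40 (B(u) = -10 + 5*(-6) = -10 - 30 = -40)
Q(j) = (3 + j)/(-20 + j) (Q(j) = (j + (6 - 1*3))/(j - 20) = (j + (6 - 3))/(-20 + j) = (j + 3)/(-20 + j) = (3 + j)/(-20 + j))
(-89 + B(20))*Q(0) = (-89 - 40)*((3 + 0)/(-20 + 0)) = -129*3/(-20) = -(-129)*3/20 = -129*(-3/20) = 387/20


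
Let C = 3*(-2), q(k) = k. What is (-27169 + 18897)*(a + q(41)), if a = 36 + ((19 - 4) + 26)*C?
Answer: 1397968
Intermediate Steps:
C = -6
a = -210 (a = 36 + ((19 - 4) + 26)*(-6) = 36 + (15 + 26)*(-6) = 36 + 41*(-6) = 36 - 246 = -210)
(-27169 + 18897)*(a + q(41)) = (-27169 + 18897)*(-210 + 41) = -8272*(-169) = 1397968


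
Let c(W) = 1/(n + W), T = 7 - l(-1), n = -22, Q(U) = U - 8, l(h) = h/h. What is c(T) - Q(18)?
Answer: -161/16 ≈ -10.063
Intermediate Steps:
l(h) = 1
Q(U) = -8 + U
T = 6 (T = 7 - 1*1 = 7 - 1 = 6)
c(W) = 1/(-22 + W)
c(T) - Q(18) = 1/(-22 + 6) - (-8 + 18) = 1/(-16) - 1*10 = -1/16 - 10 = -161/16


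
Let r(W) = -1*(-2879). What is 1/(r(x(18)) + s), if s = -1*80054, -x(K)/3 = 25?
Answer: -1/77175 ≈ -1.2958e-5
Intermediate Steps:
x(K) = -75 (x(K) = -3*25 = -75)
r(W) = 2879
s = -80054
1/(r(x(18)) + s) = 1/(2879 - 80054) = 1/(-77175) = -1/77175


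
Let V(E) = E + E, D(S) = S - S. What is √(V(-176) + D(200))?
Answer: 4*I*√22 ≈ 18.762*I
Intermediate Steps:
D(S) = 0
V(E) = 2*E
√(V(-176) + D(200)) = √(2*(-176) + 0) = √(-352 + 0) = √(-352) = 4*I*√22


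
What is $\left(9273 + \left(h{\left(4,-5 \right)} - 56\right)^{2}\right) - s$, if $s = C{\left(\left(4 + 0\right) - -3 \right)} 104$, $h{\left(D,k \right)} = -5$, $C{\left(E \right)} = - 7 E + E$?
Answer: $17362$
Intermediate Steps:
$C{\left(E \right)} = - 6 E$
$s = -4368$ ($s = - 6 \left(\left(4 + 0\right) - -3\right) 104 = - 6 \left(4 + 3\right) 104 = \left(-6\right) 7 \cdot 104 = \left(-42\right) 104 = -4368$)
$\left(9273 + \left(h{\left(4,-5 \right)} - 56\right)^{2}\right) - s = \left(9273 + \left(-5 - 56\right)^{2}\right) - -4368 = \left(9273 + \left(-61\right)^{2}\right) + 4368 = \left(9273 + 3721\right) + 4368 = 12994 + 4368 = 17362$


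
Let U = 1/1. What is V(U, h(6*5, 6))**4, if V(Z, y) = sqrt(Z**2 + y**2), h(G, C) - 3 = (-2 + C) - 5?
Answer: 25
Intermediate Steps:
h(G, C) = -4 + C (h(G, C) = 3 + ((-2 + C) - 5) = 3 + (-7 + C) = -4 + C)
U = 1 (U = 1*1 = 1)
V(U, h(6*5, 6))**4 = (sqrt(1**2 + (-4 + 6)**2))**4 = (sqrt(1 + 2**2))**4 = (sqrt(1 + 4))**4 = (sqrt(5))**4 = 25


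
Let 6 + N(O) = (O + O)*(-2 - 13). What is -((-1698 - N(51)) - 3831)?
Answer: 3993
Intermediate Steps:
N(O) = -6 - 30*O (N(O) = -6 + (O + O)*(-2 - 13) = -6 + (2*O)*(-15) = -6 - 30*O)
-((-1698 - N(51)) - 3831) = -((-1698 - (-6 - 30*51)) - 3831) = -((-1698 - (-6 - 1530)) - 3831) = -((-1698 - 1*(-1536)) - 3831) = -((-1698 + 1536) - 3831) = -(-162 - 3831) = -1*(-3993) = 3993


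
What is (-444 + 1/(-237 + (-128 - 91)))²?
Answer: 40992076225/207936 ≈ 1.9714e+5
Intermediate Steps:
(-444 + 1/(-237 + (-128 - 91)))² = (-444 + 1/(-237 - 219))² = (-444 + 1/(-456))² = (-444 - 1/456)² = (-202465/456)² = 40992076225/207936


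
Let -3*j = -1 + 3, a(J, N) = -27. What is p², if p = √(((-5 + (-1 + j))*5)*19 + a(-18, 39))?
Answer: -1981/3 ≈ -660.33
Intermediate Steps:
j = -⅔ (j = -(-1 + 3)/3 = -⅓*2 = -⅔ ≈ -0.66667)
p = I*√5943/3 (p = √(((-5 + (-1 - ⅔))*5)*19 - 27) = √(((-5 - 5/3)*5)*19 - 27) = √(-20/3*5*19 - 27) = √(-100/3*19 - 27) = √(-1900/3 - 27) = √(-1981/3) = I*√5943/3 ≈ 25.697*I)
p² = (I*√5943/3)² = -1981/3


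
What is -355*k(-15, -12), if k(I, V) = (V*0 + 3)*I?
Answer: 15975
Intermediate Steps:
k(I, V) = 3*I (k(I, V) = (0 + 3)*I = 3*I)
-355*k(-15, -12) = -1065*(-15) = -355*(-45) = 15975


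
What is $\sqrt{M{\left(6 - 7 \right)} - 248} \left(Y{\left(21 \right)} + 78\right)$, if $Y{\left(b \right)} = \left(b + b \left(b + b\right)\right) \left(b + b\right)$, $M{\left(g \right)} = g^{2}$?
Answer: $38004 i \sqrt{247} \approx 5.9728 \cdot 10^{5} i$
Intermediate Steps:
$Y{\left(b \right)} = 2 b \left(b + 2 b^{2}\right)$ ($Y{\left(b \right)} = \left(b + b 2 b\right) 2 b = \left(b + 2 b^{2}\right) 2 b = 2 b \left(b + 2 b^{2}\right)$)
$\sqrt{M{\left(6 - 7 \right)} - 248} \left(Y{\left(21 \right)} + 78\right) = \sqrt{\left(6 - 7\right)^{2} - 248} \left(21^{2} \left(2 + 4 \cdot 21\right) + 78\right) = \sqrt{\left(6 - 7\right)^{2} - 248} \left(441 \left(2 + 84\right) + 78\right) = \sqrt{\left(-1\right)^{2} - 248} \left(441 \cdot 86 + 78\right) = \sqrt{1 - 248} \left(37926 + 78\right) = \sqrt{-247} \cdot 38004 = i \sqrt{247} \cdot 38004 = 38004 i \sqrt{247}$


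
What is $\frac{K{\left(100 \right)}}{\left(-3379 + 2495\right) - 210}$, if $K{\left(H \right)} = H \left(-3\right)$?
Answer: $\frac{150}{547} \approx 0.27422$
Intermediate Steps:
$K{\left(H \right)} = - 3 H$
$\frac{K{\left(100 \right)}}{\left(-3379 + 2495\right) - 210} = \frac{\left(-3\right) 100}{\left(-3379 + 2495\right) - 210} = - \frac{300}{-884 - 210} = - \frac{300}{-1094} = \left(-300\right) \left(- \frac{1}{1094}\right) = \frac{150}{547}$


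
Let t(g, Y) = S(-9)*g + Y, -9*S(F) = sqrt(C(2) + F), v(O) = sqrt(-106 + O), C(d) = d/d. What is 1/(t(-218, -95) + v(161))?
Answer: 9/(-855 + 9*sqrt(55) + 436*I*sqrt(2)) ≈ -0.0070834 - 0.0055409*I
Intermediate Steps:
C(d) = 1
S(F) = -sqrt(1 + F)/9
t(g, Y) = Y - 2*I*g*sqrt(2)/9 (t(g, Y) = (-sqrt(1 - 9)/9)*g + Y = (-2*I*sqrt(2)/9)*g + Y = -2*I*g*sqrt(2)/9 + Y = Y - 2*I*g*sqrt(2)/9)
1/(t(-218, -95) + v(161)) = 1/((-95 - 2/9*I*(-218)*sqrt(2)) + sqrt(-106 + 161)) = 1/((-95 + 436*I*sqrt(2)/9) + sqrt(55)) = 1/(-95 + sqrt(55) + 436*I*sqrt(2)/9)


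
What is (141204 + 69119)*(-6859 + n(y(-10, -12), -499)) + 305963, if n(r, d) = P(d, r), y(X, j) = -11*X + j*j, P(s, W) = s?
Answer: -1547250671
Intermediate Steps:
y(X, j) = j² - 11*X (y(X, j) = -11*X + j² = j² - 11*X)
n(r, d) = d
(141204 + 69119)*(-6859 + n(y(-10, -12), -499)) + 305963 = (141204 + 69119)*(-6859 - 499) + 305963 = 210323*(-7358) + 305963 = -1547556634 + 305963 = -1547250671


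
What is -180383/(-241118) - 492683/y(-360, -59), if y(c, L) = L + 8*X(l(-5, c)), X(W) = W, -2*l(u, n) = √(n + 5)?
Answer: 7010542124709/2208881998 - 1970732*I*√355/9161 ≈ 3173.8 - 4053.2*I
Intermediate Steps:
l(u, n) = -√(5 + n)/2 (l(u, n) = -√(n + 5)/2 = -√(5 + n)/2)
y(c, L) = L - 4*√(5 + c) (y(c, L) = L + 8*(-√(5 + c)/2) = L - 4*√(5 + c))
-180383/(-241118) - 492683/y(-360, -59) = -180383/(-241118) - 492683/(-59 - 4*√(5 - 360)) = -180383*(-1/241118) - 492683/(-59 - 4*I*√355) = 180383/241118 - 492683/(-59 - 4*I*√355)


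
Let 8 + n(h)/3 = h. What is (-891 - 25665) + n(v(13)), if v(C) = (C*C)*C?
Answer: -19989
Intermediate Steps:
v(C) = C**3 (v(C) = C**2*C = C**3)
n(h) = -24 + 3*h
(-891 - 25665) + n(v(13)) = (-891 - 25665) + (-24 + 3*13**3) = -26556 + (-24 + 3*2197) = -26556 + (-24 + 6591) = -26556 + 6567 = -19989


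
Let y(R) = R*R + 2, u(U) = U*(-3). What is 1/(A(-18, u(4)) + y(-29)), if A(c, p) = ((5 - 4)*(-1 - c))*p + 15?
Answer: 1/654 ≈ 0.0015291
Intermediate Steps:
u(U) = -3*U
y(R) = 2 + R**2 (y(R) = R**2 + 2 = 2 + R**2)
A(c, p) = 15 + p*(-1 - c) (A(c, p) = (1*(-1 - c))*p + 15 = (-1 - c)*p + 15 = p*(-1 - c) + 15 = 15 + p*(-1 - c))
1/(A(-18, u(4)) + y(-29)) = 1/((15 - (-3)*4 - 1*(-18)*(-3*4)) + (2 + (-29)**2)) = 1/((15 - 1*(-12) - 1*(-18)*(-12)) + (2 + 841)) = 1/((15 + 12 - 216) + 843) = 1/(-189 + 843) = 1/654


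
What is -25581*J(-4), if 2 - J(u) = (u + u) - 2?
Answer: -306972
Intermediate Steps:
J(u) = 4 - 2*u (J(u) = 2 - ((u + u) - 2) = 2 - (2*u - 2) = 2 - (-2 + 2*u) = 2 + (2 - 2*u) = 4 - 2*u)
-25581*J(-4) = -25581*(4 - 2*(-4)) = -25581*(4 + 8) = -25581*12 = -306972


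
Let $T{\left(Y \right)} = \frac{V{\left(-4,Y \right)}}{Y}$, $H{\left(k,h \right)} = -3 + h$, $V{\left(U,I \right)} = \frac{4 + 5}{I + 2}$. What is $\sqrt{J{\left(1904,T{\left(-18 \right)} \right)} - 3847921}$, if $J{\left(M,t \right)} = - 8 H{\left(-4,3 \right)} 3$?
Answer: $77 i \sqrt{649} \approx 1961.6 i$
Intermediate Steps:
$V{\left(U,I \right)} = \frac{9}{2 + I}$
$T{\left(Y \right)} = \frac{9}{Y \left(2 + Y\right)}$ ($T{\left(Y \right)} = \frac{9 \frac{1}{2 + Y}}{Y} = \frac{9}{Y \left(2 + Y\right)}$)
$J{\left(M,t \right)} = 0$ ($J{\left(M,t \right)} = - 8 \left(-3 + 3\right) 3 = \left(-8\right) 0 \cdot 3 = 0 \cdot 3 = 0$)
$\sqrt{J{\left(1904,T{\left(-18 \right)} \right)} - 3847921} = \sqrt{0 - 3847921} = \sqrt{-3847921} = 77 i \sqrt{649}$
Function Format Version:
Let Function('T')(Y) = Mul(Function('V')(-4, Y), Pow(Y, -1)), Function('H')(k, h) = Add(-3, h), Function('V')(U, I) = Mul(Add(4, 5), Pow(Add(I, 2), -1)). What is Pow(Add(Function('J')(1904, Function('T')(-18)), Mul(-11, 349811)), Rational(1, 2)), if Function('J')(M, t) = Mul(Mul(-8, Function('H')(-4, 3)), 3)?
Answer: Mul(77, I, Pow(649, Rational(1, 2))) ≈ Mul(1961.6, I)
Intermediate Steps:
Function('V')(U, I) = Mul(9, Pow(Add(2, I), -1))
Function('T')(Y) = Mul(9, Pow(Y, -1), Pow(Add(2, Y), -1)) (Function('T')(Y) = Mul(Mul(9, Pow(Add(2, Y), -1)), Pow(Y, -1)) = Mul(9, Pow(Y, -1), Pow(Add(2, Y), -1)))
Function('J')(M, t) = 0 (Function('J')(M, t) = Mul(Mul(-8, Add(-3, 3)), 3) = Mul(Mul(-8, 0), 3) = Mul(0, 3) = 0)
Pow(Add(Function('J')(1904, Function('T')(-18)), Mul(-11, 349811)), Rational(1, 2)) = Pow(Add(0, Mul(-11, 349811)), Rational(1, 2)) = Pow(Add(0, -3847921), Rational(1, 2)) = Pow(-3847921, Rational(1, 2)) = Mul(77, I, Pow(649, Rational(1, 2)))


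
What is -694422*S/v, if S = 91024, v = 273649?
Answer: -63209068128/273649 ≈ -2.3099e+5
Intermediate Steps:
-694422*S/v = -694422/(273649/91024) = -694422/(273649*(1/91024)) = -694422/273649/91024 = -694422*91024/273649 = -63209068128/273649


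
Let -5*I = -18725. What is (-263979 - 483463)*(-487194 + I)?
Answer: 361350087458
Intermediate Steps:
I = 3745 (I = -1/5*(-18725) = 3745)
(-263979 - 483463)*(-487194 + I) = (-263979 - 483463)*(-487194 + 3745) = -747442*(-483449) = 361350087458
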